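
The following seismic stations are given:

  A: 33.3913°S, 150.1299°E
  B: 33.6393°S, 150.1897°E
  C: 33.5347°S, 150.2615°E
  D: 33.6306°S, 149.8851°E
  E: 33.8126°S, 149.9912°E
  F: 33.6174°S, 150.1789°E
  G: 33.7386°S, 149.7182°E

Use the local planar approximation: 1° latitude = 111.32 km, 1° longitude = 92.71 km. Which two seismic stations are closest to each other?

Pairwise distances:
A–B: √((-0.2480·111.32)² + (0.0598·92.71)²) = √(762.166326 + 30.736579) = 28.1585 km
A–C: √((-0.1434·111.32)² + (0.1316·92.71)²) = √(254.826564 + 148.855519) = 20.0918 km
A–D: √((-0.2393·111.32)² + (-0.2448·92.71)²) = √(709.629715 + 515.081544) = 34.9959 km
A–E: √((-0.4213·111.32)² + (-0.1387·92.71)²) = √(2199.527082 + 165.350718) = 48.6300 km
A–F: √((-0.2261·111.32)² + (0.0490·92.71)²) = √(633.501314 + 20.636941) = 25.5761 km
A–G: √((-0.3473·111.32)² + (-0.4117·92.71)²) = √(1494.706634 + 1456.850194) = 54.3282 km
B–C: √((0.1046·111.32)² + (0.0718·92.71)²) = √(135.584413 + 44.310031) = 13.4125 km
B–D: √((0.0087·111.32)² + (-0.3046·92.71)²) = √(0.937961 + 797.467440) = 28.2561 km
B–E: √((-0.1733·111.32)² + (-0.1985·92.71)²) = √(372.171850 + 338.668017) = 26.6616 km
B–F: √((0.0219·111.32)² + (-0.0108·92.71)²) = √(5.943395 + 1.002538) = 2.6355 km
B–G: √((-0.0993·111.32)² + (-0.4715·92.71)²) = √(122.192596 + 1910.805824) = 45.0888 km
C–D: √((-0.0959·111.32)² + (-0.3764·92.71)²) = √(113.968179 + 1217.733887) = 36.4925 km
C–E: √((-0.2779·111.32)² + (-0.2703·92.71)²) = √(957.025454 + 627.979192) = 39.8121 km
C–F: √((-0.0827·111.32)² + (-0.0826·92.71)²) = √(84.753456 + 58.642605) = 11.9748 km
C–G: √((-0.2039·111.32)² + (-0.5433·92.71)²) = √(515.205923 + 2537.070714) = 55.2474 km
D–E: √((-0.1820·111.32)² + (0.1061·92.71)²) = √(410.477325 + 96.757342) = 22.5219 km
D–F: √((0.0132·111.32)² + (0.2938·92.71)²) = √(2.159207 + 741.919430) = 27.2778 km
D–G: √((-0.1080·111.32)² + (-0.1669·92.71)²) = √(144.541949 + 239.422982) = 19.5950 km
E–F: √((0.1952·111.32)² + (0.1877·92.71)²) = √(472.178298 + 302.818014) = 27.8388 km
E–G: √((0.0740·111.32)² + (-0.2730·92.71)²) = √(67.859372 + 640.587495) = 26.6167 km
F–G: √((-0.1212·111.32)² + (-0.4607·92.71)²) = √(182.033632 + 1824.271976) = 44.7918 km
Closest pair: B–F at 2.6355 km.

B and F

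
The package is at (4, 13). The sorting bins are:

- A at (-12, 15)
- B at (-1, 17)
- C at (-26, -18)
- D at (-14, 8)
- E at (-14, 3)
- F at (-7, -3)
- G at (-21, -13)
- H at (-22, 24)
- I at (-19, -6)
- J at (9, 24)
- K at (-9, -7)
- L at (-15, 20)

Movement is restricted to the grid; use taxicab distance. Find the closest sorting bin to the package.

B

Distances from (4, 13):
A: |-16| + |2| = 16 + 2 = 18
B: |-5| + |4| = 5 + 4 = 9
C: |-30| + |-31| = 30 + 31 = 61
D: |-18| + |-5| = 18 + 5 = 23
E: |-18| + |-10| = 18 + 10 = 28
F: |-11| + |-16| = 11 + 16 = 27
G: |-25| + |-26| = 25 + 26 = 51
H: |-26| + |11| = 26 + 11 = 37
I: |-23| + |-19| = 23 + 19 = 42
J: |5| + |11| = 5 + 11 = 16
K: |-13| + |-20| = 13 + 20 = 33
L: |-19| + |7| = 19 + 7 = 26
Minimum: B at 9.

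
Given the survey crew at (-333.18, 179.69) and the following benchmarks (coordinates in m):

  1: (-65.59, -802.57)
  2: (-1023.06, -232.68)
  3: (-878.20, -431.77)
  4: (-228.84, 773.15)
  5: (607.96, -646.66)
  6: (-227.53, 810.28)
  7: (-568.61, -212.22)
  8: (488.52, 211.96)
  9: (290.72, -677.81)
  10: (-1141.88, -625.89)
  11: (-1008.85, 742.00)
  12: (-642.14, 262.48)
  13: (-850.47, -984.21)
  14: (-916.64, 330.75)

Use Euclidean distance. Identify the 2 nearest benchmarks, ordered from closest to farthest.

Distances from (-333.18, 179.69):
1: √((267.59)² + (-982.26)²) = √(71604.4081 + 964834.7076) = 1018.06 m
2: √((-689.88)² + (-412.37)²) = √(475934.4144 + 170049.0169) = 803.73 m
3: √((-545.02)² + (-611.46)²) = √(297046.8004 + 373883.3316) = 819.10 m
4: √((104.34)² + (593.46)²) = √(10886.8356 + 352194.7716) = 602.56 m
5: √((941.14)² + (-826.35)²) = √(885744.4996 + 682854.3225) = 1252.44 m
6: √((105.65)² + (630.59)²) = √(11161.9225 + 397643.7481) = 639.38 m
7: √((-235.43)² + (-391.91)²) = √(55427.2849 + 153593.4481) = 457.19 m
8: √((821.70)² + (32.27)²) = √(675190.8900 + 1041.3529) = 822.33 m
9: √((623.90)² + (-857.50)²) = √(389251.2100 + 735306.2500) = 1060.45 m
10: √((-808.70)² + (-805.58)²) = √(653995.6900 + 648959.1364) = 1141.47 m
11: √((-675.67)² + (562.31)²) = √(456529.9489 + 316192.5361) = 879.05 m
12: √((-308.96)² + (82.79)²) = √(95456.2816 + 6854.1841) = 319.86 m
13: √((-517.29)² + (-1163.90)²) = √(267588.9441 + 1354663.2100) = 1273.68 m
14: √((-583.46)² + (151.06)²) = √(340425.5716 + 22819.1236) = 602.70 m
Sorted: 12 (319.86 m) < 7 (457.19 m) < 4 (602.56 m) < 14 (602.70 m) < …

12, 7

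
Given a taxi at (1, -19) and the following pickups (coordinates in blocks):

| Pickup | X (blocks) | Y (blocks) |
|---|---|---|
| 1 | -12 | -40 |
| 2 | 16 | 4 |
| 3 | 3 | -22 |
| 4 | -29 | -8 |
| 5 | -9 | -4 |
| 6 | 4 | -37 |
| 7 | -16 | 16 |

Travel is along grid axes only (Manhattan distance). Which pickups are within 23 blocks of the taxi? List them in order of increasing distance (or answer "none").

3, 6

Distances from (1, -19):
1: |-13| + |-21| = 13 + 21 = 34 blocks
2: |15| + |23| = 15 + 23 = 38 blocks
3: |2| + |-3| = 2 + 3 = 5 blocks
4: |-30| + |11| = 30 + 11 = 41 blocks
5: |-10| + |15| = 10 + 15 = 25 blocks
6: |3| + |-18| = 3 + 18 = 21 blocks
7: |-17| + |35| = 17 + 35 = 52 blocks
Threshold 23 blocks: 3 (5 blocks), 6 (21 blocks) are within range.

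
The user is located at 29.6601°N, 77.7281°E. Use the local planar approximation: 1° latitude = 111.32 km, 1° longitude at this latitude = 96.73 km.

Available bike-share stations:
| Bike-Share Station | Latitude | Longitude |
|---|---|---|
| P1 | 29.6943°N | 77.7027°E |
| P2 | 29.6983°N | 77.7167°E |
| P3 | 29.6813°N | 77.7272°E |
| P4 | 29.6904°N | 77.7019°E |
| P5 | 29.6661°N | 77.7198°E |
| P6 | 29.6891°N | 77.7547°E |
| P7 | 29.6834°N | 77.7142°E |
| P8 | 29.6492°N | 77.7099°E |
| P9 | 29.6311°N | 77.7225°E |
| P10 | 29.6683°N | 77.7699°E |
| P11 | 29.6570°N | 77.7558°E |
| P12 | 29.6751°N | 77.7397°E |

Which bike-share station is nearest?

Distances from 29.6601°N, 77.7281°E:
P1: √((0.0342·111.32)² + (-0.0254·96.73)²) = √(14.494345 + 6.036564) = 4.5311 km
P2: √((0.0382·111.32)² + (-0.0114·96.73)²) = √(18.083110 + 1.215996) = 4.3931 km
P3: √((0.0212·111.32)² + (-0.0009·96.73)²) = √(5.569524 + 0.007579) = 2.3616 km
P4: √((0.0303·111.32)² + (-0.0262·96.73)²) = √(11.377102 + 6.422808) = 4.2190 km
P5: √((0.0060·111.32)² + (-0.0083·96.73)²) = √(0.446117 + 0.644583) = 1.0444 km
P6: √((0.0290·111.32)² + (0.0266·96.73)²) = √(10.421792 + 6.620422) = 4.1282 km
P7: √((0.0233·111.32)² + (-0.0139·96.73)²) = √(6.727570 + 1.807807) = 2.9215 km
P8: √((-0.0109·111.32)² + (-0.0182·96.73)²) = √(1.472310 + 3.099311) = 2.1381 km
P9: √((-0.0290·111.32)² + (-0.0056·96.73)²) = √(10.421792 + 0.293426) = 3.2734 km
P10: √((0.0082·111.32)² + (0.0418·96.73)²) = √(0.833248 + 16.348388) = 4.1451 km
P11: √((-0.0031·111.32)² + (0.0277·96.73)²) = √(0.119088 + 7.179297) = 2.7016 km
P12: √((0.0150·111.32)² + (0.0116·96.73)²) = √(2.788232 + 1.259037) = 2.0118 km
Minimum: P5 at 1.0444 km.

P5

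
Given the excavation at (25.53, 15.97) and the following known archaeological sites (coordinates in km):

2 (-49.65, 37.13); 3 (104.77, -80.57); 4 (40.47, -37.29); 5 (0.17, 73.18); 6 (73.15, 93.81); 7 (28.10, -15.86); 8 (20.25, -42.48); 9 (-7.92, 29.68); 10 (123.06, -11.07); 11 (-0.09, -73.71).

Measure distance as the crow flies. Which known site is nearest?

Distances from (25.53, 15.97):
2: 78.10 km
3: 124.90 km
4: 55.32 km
5: 62.58 km
6: 91.25 km
7: 31.93 km
8: 58.69 km
9: 36.15 km
10: 101.21 km
11: 93.27 km
Minimum: 7 at 31.93 km.

7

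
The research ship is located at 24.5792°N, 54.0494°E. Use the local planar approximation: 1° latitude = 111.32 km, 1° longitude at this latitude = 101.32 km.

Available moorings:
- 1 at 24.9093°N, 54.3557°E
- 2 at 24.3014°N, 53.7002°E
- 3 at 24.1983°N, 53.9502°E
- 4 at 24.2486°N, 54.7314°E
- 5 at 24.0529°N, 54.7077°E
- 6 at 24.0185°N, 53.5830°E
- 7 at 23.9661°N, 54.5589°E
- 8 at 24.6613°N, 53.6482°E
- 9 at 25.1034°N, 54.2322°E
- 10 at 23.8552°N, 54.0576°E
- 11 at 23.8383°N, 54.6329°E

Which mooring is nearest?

Distances from 24.5792°N, 54.0494°E:
1: √((0.3301·111.32)² + (0.3063·101.32)²) = √(1350.322313 + 963.128770) = 48.0983 km
2: √((-0.2778·111.32)² + (-0.3492·101.32)²) = √(956.336823 + 1251.811198) = 46.9909 km
3: √((-0.3809·111.32)² + (-0.0992·101.32)²) = √(1797.911626 + 101.021475) = 43.5767 km
4: √((-0.3306·111.32)² + (0.6820·101.32)²) = √(1354.416057 + 4774.843168) = 78.2896 km
5: √((-0.5263·111.32)² + (0.6583·101.32)²) = √(3432.520466 + 4448.750731) = 88.7765 km
6: √((-0.5607·111.32)² + (-0.4664·101.32)²) = √(3895.897368 + 2233.096268) = 78.2879 km
7: √((-0.6131·111.32)² + (0.5095·101.32)²) = √(4658.102358 + 2664.886636) = 85.5745 km
8: √((0.0821·111.32)² + (-0.4012·101.32)²) = √(83.528121 + 1652.388679) = 41.6643 km
9: √((0.5242·111.32)² + (0.1828·101.32)²) = √(3405.182780 + 343.038406) = 61.2227 km
10: √((-0.7240·111.32)² + (0.0082·101.32)²) = √(6495.663635 + 0.690269) = 80.6000 km
11: √((-0.7409·111.32)² + (0.5835·101.32)²) = √(6802.453550 + 3495.200413) = 101.4774 km
Minimum: 8 at 41.6643 km.

8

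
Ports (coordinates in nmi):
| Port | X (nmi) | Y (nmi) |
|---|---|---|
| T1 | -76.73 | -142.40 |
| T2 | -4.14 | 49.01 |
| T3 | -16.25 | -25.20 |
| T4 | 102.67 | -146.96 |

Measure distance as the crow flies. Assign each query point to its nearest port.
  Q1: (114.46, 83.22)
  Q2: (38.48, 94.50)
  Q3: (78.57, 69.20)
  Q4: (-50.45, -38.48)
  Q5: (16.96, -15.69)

Q1→T2; Q2→T2; Q3→T2; Q4→T3; Q5→T3

Q1 at (114.46, 83.22):
  T1: √((-191.19)² + (-225.62)²) = √(36553.6161 + 50904.3844) = 295.73 nmi
  T2: √((-118.60)² + (-34.21)²) = √(14065.9600 + 1170.3241) = 123.44 nmi
  T3: √((-130.71)² + (-108.42)²) = √(17085.1041 + 11754.8964) = 169.82 nmi
  T4: √((-11.79)² + (-230.18)²) = √(139.0041 + 52982.8324) = 230.48 nmi
  → nearest: T2 (123.44 nmi)
Q2 at (38.48, 94.50):
  T1: √((-115.21)² + (-236.90)²) = √(13273.3441 + 56121.6100) = 263.43 nmi
  T2: √((-42.62)² + (-45.49)²) = √(1816.4644 + 2069.3401) = 62.34 nmi
  T3: √((-54.73)² + (-119.70)²) = √(2995.3729 + 14328.0900) = 131.62 nmi
  T4: √((64.19)² + (-241.46)²) = √(4120.3561 + 58302.9316) = 249.85 nmi
  → nearest: T2 (62.34 nmi)
Q3 at (78.57, 69.20):
  T1: √((-155.30)² + (-211.60)²) = √(24118.0900 + 44774.5600) = 262.47 nmi
  T2: √((-82.71)² + (-20.19)²) = √(6840.9441 + 407.6361) = 85.14 nmi
  T3: √((-94.82)² + (-94.40)²) = √(8990.8324 + 8911.3600) = 133.80 nmi
  T4: √((24.10)² + (-216.16)²) = √(580.8100 + 46725.1456) = 217.50 nmi
  → nearest: T2 (85.14 nmi)
Q4 at (-50.45, -38.48):
  T1: √((-26.28)² + (-103.92)²) = √(690.6384 + 10799.3664) = 107.19 nmi
  T2: √((46.31)² + (87.49)²) = √(2144.6161 + 7654.5001) = 98.99 nmi
  T3: √((34.20)² + (13.28)²) = √(1169.6400 + 176.3584) = 36.69 nmi
  T4: √((153.12)² + (-108.48)²) = √(23445.7344 + 11767.9104) = 187.65 nmi
  → nearest: T3 (36.69 nmi)
Q5 at (16.96, -15.69):
  T1: √((-93.69)² + (-126.71)²) = √(8777.8161 + 16055.4241) = 157.59 nmi
  T2: √((-21.10)² + (64.70)²) = √(445.2100 + 4186.0900) = 68.05 nmi
  T3: √((-33.21)² + (-9.51)²) = √(1102.9041 + 90.4401) = 34.54 nmi
  T4: √((85.71)² + (-131.27)²) = √(7346.2041 + 17231.8129) = 156.77 nmi
  → nearest: T3 (34.54 nmi)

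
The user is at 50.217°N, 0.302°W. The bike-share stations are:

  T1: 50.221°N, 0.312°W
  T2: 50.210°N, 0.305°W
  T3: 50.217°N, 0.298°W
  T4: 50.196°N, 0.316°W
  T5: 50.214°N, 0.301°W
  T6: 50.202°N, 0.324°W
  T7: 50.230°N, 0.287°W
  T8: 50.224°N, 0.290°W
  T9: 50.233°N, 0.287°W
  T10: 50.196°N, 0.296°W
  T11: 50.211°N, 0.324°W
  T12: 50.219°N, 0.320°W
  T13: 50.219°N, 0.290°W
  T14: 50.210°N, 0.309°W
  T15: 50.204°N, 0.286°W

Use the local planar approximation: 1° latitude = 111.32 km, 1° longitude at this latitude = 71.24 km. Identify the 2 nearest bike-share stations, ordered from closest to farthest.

Distances from 50.217°N, 0.302°W:
T1: √((0.004·111.32)² + (-0.010·71.24)²) = √(0.19827 + 0.50751) = 0.840 km
T2: √((-0.007·111.32)² + (-0.003·71.24)²) = √(0.60721 + 0.04568) = 0.808 km
T3: √((0.000·111.32)² + (0.004·71.24)²) = √(0.00000 + 0.08120) = 0.285 km
T4: √((-0.021·111.32)² + (-0.014·71.24)²) = √(5.46493 + 0.99473) = 2.542 km
T5: √((-0.003·111.32)² + (0.001·71.24)²) = √(0.11153 + 0.00508) = 0.341 km
T6: √((-0.015·111.32)² + (-0.022·71.24)²) = √(2.78823 + 2.45637) = 2.290 km
T7: √((0.013·111.32)² + (0.015·71.24)²) = √(2.09427 + 1.14191) = 1.799 km
T8: √((0.007·111.32)² + (0.012·71.24)²) = √(0.60721 + 0.73082) = 1.157 km
T9: √((0.016·111.32)² + (0.015·71.24)²) = √(3.17239 + 1.14191) = 2.077 km
T10: √((-0.021·111.32)² + (0.006·71.24)²) = √(5.46493 + 0.18270) = 2.376 km
T11: √((-0.006·111.32)² + (-0.022·71.24)²) = √(0.44612 + 2.45637) = 1.704 km
T12: √((0.002·111.32)² + (-0.018·71.24)²) = √(0.04957 + 1.64434) = 1.302 km
T13: √((0.002·111.32)² + (0.012·71.24)²) = √(0.04957 + 0.73082) = 0.883 km
T14: √((-0.007·111.32)² + (-0.007·71.24)²) = √(0.60721 + 0.24868) = 0.925 km
T15: √((-0.013·111.32)² + (0.016·71.24)²) = √(2.09427 + 1.29924) = 1.842 km
Sorted: T3 (0.285 km) < T5 (0.341 km) < T2 (0.808 km) < T1 (0.840 km) < …

T3, T5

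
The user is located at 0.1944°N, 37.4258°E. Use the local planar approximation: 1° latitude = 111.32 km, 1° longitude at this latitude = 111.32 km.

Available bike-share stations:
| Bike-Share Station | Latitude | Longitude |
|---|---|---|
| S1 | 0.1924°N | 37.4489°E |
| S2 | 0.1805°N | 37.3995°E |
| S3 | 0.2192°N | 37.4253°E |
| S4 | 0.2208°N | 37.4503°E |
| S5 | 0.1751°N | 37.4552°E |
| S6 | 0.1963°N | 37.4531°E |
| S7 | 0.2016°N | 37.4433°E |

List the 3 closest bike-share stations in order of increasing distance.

S7, S1, S3

Distances from 0.1944°N, 37.4258°E:
S1: 2.5811 km
S2: 3.3115 km
S3: 2.7613 km
S4: 4.0094 km
S5: 3.9150 km
S6: 3.0464 km
S7: 2.1065 km
Sorted: S7 (2.1065 km) < S1 (2.5811 km) < S3 (2.7613 km) < S6 (3.0464 km) < S2 (3.3115 km) < …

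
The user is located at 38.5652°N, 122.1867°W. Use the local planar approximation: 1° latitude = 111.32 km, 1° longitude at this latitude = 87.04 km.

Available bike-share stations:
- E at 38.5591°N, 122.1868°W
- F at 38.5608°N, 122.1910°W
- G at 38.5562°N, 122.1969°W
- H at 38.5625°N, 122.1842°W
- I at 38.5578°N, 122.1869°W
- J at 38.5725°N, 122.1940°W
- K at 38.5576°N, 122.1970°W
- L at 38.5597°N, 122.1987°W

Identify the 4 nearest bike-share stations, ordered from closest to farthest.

H, F, E, I

Distances from 38.5652°N, 122.1867°W:
E: √((-0.0061·111.32)² + (-0.0001·87.04)²) = √(0.461112 + 0.000076) = 0.6791 km
F: √((-0.0044·111.32)² + (-0.0043·87.04)²) = √(0.239912 + 0.140080) = 0.6164 km
G: √((-0.0090·111.32)² + (-0.0102·87.04)²) = √(1.003764 + 0.788203) = 1.3386 km
H: √((-0.0027·111.32)² + (0.0025·87.04)²) = √(0.090339 + 0.047350) = 0.3711 km
I: √((-0.0074·111.32)² + (-0.0002·87.04)²) = √(0.678594 + 0.000303) = 0.8240 km
J: √((0.0073·111.32)² + (-0.0073·87.04)²) = √(0.660377 + 0.403723) = 1.0316 km
K: √((-0.0076·111.32)² + (-0.0103·87.04)²) = √(0.715770 + 0.803734) = 1.2327 km
L: √((-0.0055·111.32)² + (-0.0120·87.04)²) = √(0.374862 + 1.090938) = 1.2107 km
Sorted: H (0.3711 km) < F (0.6164 km) < E (0.6791 km) < I (0.8240 km) < J (1.0316 km) < L (1.2107 km) < …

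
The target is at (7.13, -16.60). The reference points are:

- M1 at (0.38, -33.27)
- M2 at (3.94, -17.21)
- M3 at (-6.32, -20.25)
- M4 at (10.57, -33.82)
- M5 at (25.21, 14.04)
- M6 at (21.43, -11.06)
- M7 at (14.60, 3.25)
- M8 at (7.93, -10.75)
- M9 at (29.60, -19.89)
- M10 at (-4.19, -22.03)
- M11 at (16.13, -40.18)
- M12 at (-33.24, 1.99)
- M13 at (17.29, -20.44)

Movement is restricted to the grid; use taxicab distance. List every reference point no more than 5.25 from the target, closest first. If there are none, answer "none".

M2

Distances from (7.13, -16.60):
M1: |-6.75| + |-16.67| = 6.75 + 16.67 = 23.42
M2: |-3.19| + |-0.61| = 3.19 + 0.61 = 3.80
M3: |-13.45| + |-3.65| = 13.45 + 3.65 = 17.10
M4: |3.44| + |-17.22| = 3.44 + 17.22 = 20.66
M5: |18.08| + |30.64| = 18.08 + 30.64 = 48.72
M6: |14.30| + |5.54| = 14.30 + 5.54 = 19.84
M7: |7.47| + |19.85| = 7.47 + 19.85 = 27.32
M8: |0.80| + |5.85| = 0.80 + 5.85 = 6.65
M9: |22.47| + |-3.29| = 22.47 + 3.29 = 25.76
M10: |-11.32| + |-5.43| = 11.32 + 5.43 = 16.75
M11: |9.00| + |-23.58| = 9.00 + 23.58 = 32.58
M12: |-40.37| + |18.59| = 40.37 + 18.59 = 58.96
M13: |10.16| + |-3.84| = 10.16 + 3.84 = 14.00
Threshold 5.25: M2 (3.80) is within range.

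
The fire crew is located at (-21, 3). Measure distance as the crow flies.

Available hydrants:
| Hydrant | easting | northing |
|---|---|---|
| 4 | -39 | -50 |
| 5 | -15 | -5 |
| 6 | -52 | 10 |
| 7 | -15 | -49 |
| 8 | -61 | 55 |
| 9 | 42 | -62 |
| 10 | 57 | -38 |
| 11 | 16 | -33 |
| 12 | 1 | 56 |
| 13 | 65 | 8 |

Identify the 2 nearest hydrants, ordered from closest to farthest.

5, 6

Distances from (-21, 3):
4: √((-18)² + (-53)²) = √(324.000 + 2809.000) = 56.0
5: √((6)² + (-8)²) = √(36.000 + 64.000) = 10.0
6: √((-31)² + (7)²) = √(961.000 + 49.000) = 31.8
7: √((6)² + (-52)²) = √(36.000 + 2704.000) = 52.3
8: √((-40)² + (52)²) = √(1600.000 + 2704.000) = 65.6
9: √((63)² + (-65)²) = √(3969.000 + 4225.000) = 90.5
10: √((78)² + (-41)²) = √(6084.000 + 1681.000) = 88.1
11: √((37)² + (-36)²) = √(1369.000 + 1296.000) = 51.6
12: √((22)² + (53)²) = √(484.000 + 2809.000) = 57.4
13: √((86)² + (5)²) = √(7396.000 + 25.000) = 86.1
Sorted: 5 (10.0) < 6 (31.8) < 11 (51.6) < 7 (52.3) < …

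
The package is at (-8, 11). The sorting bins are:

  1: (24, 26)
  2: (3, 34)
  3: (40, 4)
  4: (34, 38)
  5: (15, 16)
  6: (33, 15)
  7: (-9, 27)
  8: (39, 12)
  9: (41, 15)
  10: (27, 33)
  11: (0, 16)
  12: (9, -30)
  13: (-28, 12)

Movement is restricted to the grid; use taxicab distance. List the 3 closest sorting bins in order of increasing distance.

Distances from (-8, 11):
1: 47
2: 34
3: 55
4: 69
5: 28
6: 45
7: 17
8: 48
9: 53
10: 57
11: 13
12: 58
13: 21
Sorted: 11 (13) < 7 (17) < 13 (21) < 5 (28) < 2 (34) < …

11, 7, 13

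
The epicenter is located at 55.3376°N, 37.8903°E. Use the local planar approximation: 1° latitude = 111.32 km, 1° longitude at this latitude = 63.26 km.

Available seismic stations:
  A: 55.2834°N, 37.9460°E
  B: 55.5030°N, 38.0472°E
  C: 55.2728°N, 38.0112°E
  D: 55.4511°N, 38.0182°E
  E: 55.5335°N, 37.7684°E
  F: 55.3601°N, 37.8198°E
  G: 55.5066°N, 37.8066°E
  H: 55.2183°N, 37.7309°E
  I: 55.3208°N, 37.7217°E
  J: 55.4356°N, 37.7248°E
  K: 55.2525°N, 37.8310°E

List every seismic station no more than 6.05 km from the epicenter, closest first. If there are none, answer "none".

F

Distances from 55.3376°N, 37.8903°E:
A: √((-0.0542·111.32)² + (0.0557·63.26)²) = √(36.403653 + 12.415630) = 6.9871 km
B: √((0.1654·111.32)² + (0.1569·63.26)²) = √(339.013822 + 98.515431) = 20.9172 km
C: √((-0.0648·111.32)² + (0.1209·63.26)²) = √(52.035102 + 58.493954) = 10.5133 km
D: √((0.1135·111.32)² + (0.1279·63.26)²) = √(159.638676 + 65.463537) = 15.0034 km
E: √((0.1959·111.32)² + (-0.1219·63.26)²) = √(475.570894 + 59.465597) = 23.1309 km
F: √((0.0225·111.32)² + (-0.0705·63.26)²) = √(6.273522 + 19.890084) = 5.1150 km
G: √((0.1690·111.32)² + (-0.0837·63.26)²) = √(353.931979 + 28.035564) = 19.5440 km
H: √((-0.1193·111.32)² + (-0.1594·63.26)²) = √(176.371043 + 101.679876) = 16.6749 km
I: √((-0.0168·111.32)² + (-0.1686·63.26)²) = √(3.497558 + 113.755791) = 10.8284 km
J: √((0.0980·111.32)² + (-0.1655·63.26)²) = √(119.014136 + 109.611058) = 15.1204 km
K: √((-0.0851·111.32)² + (-0.0593·63.26)²) = √(89.744019 + 14.072387) = 10.1890 km
Threshold 6.05 km: F (5.1150 km) is within range.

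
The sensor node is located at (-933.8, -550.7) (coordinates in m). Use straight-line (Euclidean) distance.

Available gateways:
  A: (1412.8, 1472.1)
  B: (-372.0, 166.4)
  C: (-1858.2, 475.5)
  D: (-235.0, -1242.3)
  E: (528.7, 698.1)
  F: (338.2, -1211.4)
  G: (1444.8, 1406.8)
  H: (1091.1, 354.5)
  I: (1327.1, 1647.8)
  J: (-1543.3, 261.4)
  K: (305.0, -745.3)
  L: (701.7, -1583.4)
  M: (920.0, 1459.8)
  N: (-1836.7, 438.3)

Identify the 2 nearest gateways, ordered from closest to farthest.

Distances from (-933.8, -550.7):
A: √((2346.6)² + (2022.8)²) = √(5506531.560 + 4091719.840) = 3098.1 m
B: √((561.8)² + (717.1)²) = √(315619.240 + 514232.410) = 911.0 m
C: √((-924.4)² + (1026.2)²) = √(854515.360 + 1053086.440) = 1381.2 m
D: √((698.8)² + (-691.6)²) = √(488321.440 + 478310.560) = 983.2 m
E: √((1462.5)² + (1248.8)²) = √(2138906.250 + 1559501.440) = 1923.1 m
F: √((1272.0)² + (-660.7)²) = √(1617984.000 + 436524.490) = 1433.4 m
G: √((2378.6)² + (1957.5)²) = √(5657737.960 + 3831806.250) = 3080.5 m
H: √((2024.9)² + (905.2)²) = √(4100220.010 + 819387.040) = 2218.0 m
I: √((2260.9)² + (2198.5)²) = √(5111668.810 + 4833402.250) = 3153.6 m
J: √((-609.5)² + (812.1)²) = √(371490.250 + 659506.410) = 1015.4 m
K: √((1238.8)² + (-194.6)²) = √(1534625.440 + 37869.160) = 1254.0 m
L: √((1635.5)² + (-1032.7)²) = √(2674860.250 + 1066469.290) = 1934.3 m
M: √((1853.8)² + (2010.5)²) = √(3436574.440 + 4042110.250) = 2734.7 m
N: √((-902.9)² + (989.0)²) = √(815228.410 + 978121.000) = 1339.2 m
Sorted: B (911.0 m) < D (983.2 m) < J (1015.4 m) < K (1254.0 m) < …

B, D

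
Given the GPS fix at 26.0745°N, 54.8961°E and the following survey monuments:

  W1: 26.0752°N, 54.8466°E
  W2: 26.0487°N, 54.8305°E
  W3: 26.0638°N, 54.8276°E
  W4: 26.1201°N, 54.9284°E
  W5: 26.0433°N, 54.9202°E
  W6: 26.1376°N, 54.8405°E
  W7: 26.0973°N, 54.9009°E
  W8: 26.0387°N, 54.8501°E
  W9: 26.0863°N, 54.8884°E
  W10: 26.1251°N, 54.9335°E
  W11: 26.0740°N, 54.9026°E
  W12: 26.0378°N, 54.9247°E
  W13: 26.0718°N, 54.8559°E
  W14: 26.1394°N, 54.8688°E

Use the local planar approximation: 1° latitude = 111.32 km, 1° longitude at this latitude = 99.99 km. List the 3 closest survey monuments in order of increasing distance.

W11, W9, W7

Distances from 26.0745°N, 54.8961°E:
W1: 4.9501 km
W2: 7.1606 km
W3: 6.9521 km
W4: 6.0165 km
W5: 4.2273 km
W6: 8.9581 km
W7: 2.5831 km
W8: 6.0859 km
W9: 1.5226 km
W10: 6.7611 km
W11: 0.6523 km
W12: 4.9869 km
W13: 4.0308 km
W14: 7.7232 km
Sorted: W11 (0.6523 km) < W9 (1.5226 km) < W7 (2.5831 km) < W13 (4.0308 km) < W5 (4.2273 km) < …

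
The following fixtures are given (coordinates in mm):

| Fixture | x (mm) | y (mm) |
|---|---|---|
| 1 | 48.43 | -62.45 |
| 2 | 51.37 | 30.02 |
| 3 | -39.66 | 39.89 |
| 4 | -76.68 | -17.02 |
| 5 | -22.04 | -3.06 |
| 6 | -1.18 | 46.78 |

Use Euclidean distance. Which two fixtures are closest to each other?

3 and 6

Pairwise distances:
3–6: 39.09 mm
3–5: 46.42 mm
5–6: 54.03 mm
2–6: 55.16 mm
4–5: 56.40 mm
3–4: 67.89 mm
2–5: 80.52 mm
2–3: 91.56 mm
1–5: 92.16 mm
1–2: 92.52 mm
4–6: 98.85 mm
1–6: 119.97 mm
1–4: 133.10 mm
1–3: 135.03 mm
2–4: 136.42 mm
Closest pair: 3–6 at 39.09 mm.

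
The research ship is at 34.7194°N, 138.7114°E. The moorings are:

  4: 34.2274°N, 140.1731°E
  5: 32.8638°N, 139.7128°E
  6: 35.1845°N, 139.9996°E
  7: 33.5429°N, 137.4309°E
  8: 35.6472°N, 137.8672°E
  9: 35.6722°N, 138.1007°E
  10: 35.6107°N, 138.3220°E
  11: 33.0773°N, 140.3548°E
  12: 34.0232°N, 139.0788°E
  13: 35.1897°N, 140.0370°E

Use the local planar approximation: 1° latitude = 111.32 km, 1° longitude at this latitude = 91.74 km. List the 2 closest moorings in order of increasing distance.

Distances from 34.7194°N, 138.7114°E:
4: √((-0.4920·111.32)² + (1.4617·91.74)²) = √(2999.691558 + 17981.833229) = 144.8500 km
5: √((-1.8556·111.32)² + (1.0014·91.74)²) = √(42669.261172 + 8439.809533) = 226.0732 km
6: √((0.4651·111.32)² + (1.2882·91.74)²) = √(2680.643584 + 13966.386657) = 129.0234 km
7: √((-1.1765·111.32)² + (-1.2805·91.74)²) = √(17152.611785 + 13799.922175) = 175.9333 km
8: √((0.9278·111.32)² + (-0.8442·91.74)²) = √(10667.315293 + 5998.023559) = 129.0943 km
9: √((0.9528·111.32)² + (-0.6107·91.74)²) = √(11249.931868 + 3138.869872) = 119.9533 km
10: √((0.8913·111.32)² + (-0.3894·91.74)²) = √(9844.512355 + 1276.172453) = 105.4547 km
11: √((-1.6421·111.32)² + (1.6434·91.74)²) = √(33415.317925 + 22730.240815) = 236.9505 km
12: √((-0.6962·111.32)² + (0.3674·91.74)²) = √(6006.402521 + 1136.045630) = 84.5130 km
13: √((0.4703·111.32)² + (1.3256·91.74)²) = √(2740.919956 + 14789.124412) = 132.4011 km
Sorted: 12 (84.5130 km) < 10 (105.4547 km) < 9 (119.9533 km) < 6 (129.0234 km) < …

12, 10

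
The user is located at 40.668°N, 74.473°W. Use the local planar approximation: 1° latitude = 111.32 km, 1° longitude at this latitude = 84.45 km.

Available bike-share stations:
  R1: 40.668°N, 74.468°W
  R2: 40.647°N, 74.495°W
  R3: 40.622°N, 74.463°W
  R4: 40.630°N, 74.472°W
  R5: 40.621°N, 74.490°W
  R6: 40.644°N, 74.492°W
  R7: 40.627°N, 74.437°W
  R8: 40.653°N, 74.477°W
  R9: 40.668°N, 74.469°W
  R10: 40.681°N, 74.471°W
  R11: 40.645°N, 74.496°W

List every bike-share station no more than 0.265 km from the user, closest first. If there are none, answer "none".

none

Distances from 40.668°N, 74.473°W:
R1: √((0.000·111.32)² + (0.005·84.45)²) = √(0.00000 + 0.17830) = 0.422 km
R2: √((-0.021·111.32)² + (-0.022·84.45)²) = √(5.46493 + 3.45179) = 2.986 km
R3: √((-0.046·111.32)² + (0.010·84.45)²) = √(26.22177 + 0.71318) = 5.190 km
R4: √((-0.038·111.32)² + (0.001·84.45)²) = √(17.89425 + 0.00713) = 4.231 km
R5: √((-0.047·111.32)² + (-0.017·84.45)²) = √(27.37424 + 2.06109) = 5.425 km
R6: √((-0.024·111.32)² + (-0.019·84.45)²) = √(7.13787 + 2.57458) = 3.116 km
R7: √((-0.041·111.32)² + (0.036·84.45)²) = √(20.83119 + 9.24282) = 5.484 km
R8: √((-0.015·111.32)² + (-0.004·84.45)²) = √(2.78823 + 0.11411) = 1.704 km
R9: √((0.000·111.32)² + (0.004·84.45)²) = √(0.00000 + 0.11411) = 0.338 km
R10: √((0.013·111.32)² + (0.002·84.45)²) = √(2.09427 + 0.02853) = 1.457 km
R11: √((-0.023·111.32)² + (-0.023·84.45)²) = √(6.55544 + 3.77272) = 3.214 km
Threshold 0.265 km: none within range.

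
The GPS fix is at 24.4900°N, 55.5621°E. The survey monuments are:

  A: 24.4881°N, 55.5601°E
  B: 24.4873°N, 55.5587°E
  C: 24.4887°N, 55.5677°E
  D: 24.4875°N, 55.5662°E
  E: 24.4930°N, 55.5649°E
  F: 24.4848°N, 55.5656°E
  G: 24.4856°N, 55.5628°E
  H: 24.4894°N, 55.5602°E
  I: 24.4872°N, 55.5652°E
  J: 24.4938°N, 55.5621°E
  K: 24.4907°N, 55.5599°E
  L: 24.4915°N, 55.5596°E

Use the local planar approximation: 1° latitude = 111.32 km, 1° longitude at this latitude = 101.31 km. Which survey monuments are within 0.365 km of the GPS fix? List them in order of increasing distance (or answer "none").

H, K, A, L

Distances from 24.4900°N, 55.5621°E:
A: 0.2929 km
B: 0.4572 km
C: 0.5855 km
D: 0.5000 km
E: 0.4382 km
F: 0.6788 km
G: 0.4949 km
H: 0.2037 km
I: 0.4425 km
J: 0.4230 km
K: 0.2361 km
L: 0.3034 km
Threshold 0.365 km: H (0.2037 km), K (0.2361 km), A (0.2929 km), L (0.3034 km) are within range.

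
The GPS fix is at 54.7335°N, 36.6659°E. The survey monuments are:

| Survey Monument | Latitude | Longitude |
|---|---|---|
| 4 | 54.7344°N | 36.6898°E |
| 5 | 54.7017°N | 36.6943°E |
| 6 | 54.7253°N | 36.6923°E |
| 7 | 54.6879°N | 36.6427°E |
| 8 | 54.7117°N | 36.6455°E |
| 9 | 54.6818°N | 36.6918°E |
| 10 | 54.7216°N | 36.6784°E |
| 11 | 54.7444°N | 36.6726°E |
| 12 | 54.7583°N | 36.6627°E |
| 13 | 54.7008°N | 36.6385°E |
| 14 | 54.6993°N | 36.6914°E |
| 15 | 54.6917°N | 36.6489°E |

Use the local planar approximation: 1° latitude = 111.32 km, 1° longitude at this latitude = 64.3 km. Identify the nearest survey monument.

11

Distances from 54.7335°N, 36.6659°E:
4: 1.5400 km
5: 3.9832 km
6: 1.9274 km
7: 5.2908 km
8: 2.7586 km
9: 5.9914 km
10: 1.5495 km
11: 1.2876 km
12: 2.7684 km
13: 4.0441 km
14: 4.1452 km
15: 4.7798 km
Minimum: 11 at 1.2876 km.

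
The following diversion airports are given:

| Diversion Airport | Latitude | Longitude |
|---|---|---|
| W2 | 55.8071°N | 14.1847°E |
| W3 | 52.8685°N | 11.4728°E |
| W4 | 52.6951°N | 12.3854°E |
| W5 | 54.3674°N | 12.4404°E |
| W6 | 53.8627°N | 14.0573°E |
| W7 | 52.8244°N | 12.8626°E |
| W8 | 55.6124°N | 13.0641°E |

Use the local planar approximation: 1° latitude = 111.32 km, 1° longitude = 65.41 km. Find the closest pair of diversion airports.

W4 and W7

Pairwise distances:
W2–W3: 372.1240 km
W2–W4: 365.8739 km
W2–W5: 196.7314 km
W2–W6: 216.6110 km
W2–W7: 343.1111 km
W2–W8: 76.4358 km
W3–W4: 62.7366 km
W3–W5: 178.4577 km
W3–W6: 202.0580 km
W3–W7: 91.0393 km
W3–W8: 322.6986 km
W4–W5: 186.1952 km
W4–W6: 169.8631 km
W4–W7: 34.3725 km
W4–W8: 327.7741 km
W5–W6: 119.7582 km
W5–W7: 173.9726 km
W5–W8: 144.4730 km
W6–W7: 139.5215 km
W6–W8: 205.3251 km
W7–W8: 310.6399 km
Closest pair: W4–W7 at 34.3725 km.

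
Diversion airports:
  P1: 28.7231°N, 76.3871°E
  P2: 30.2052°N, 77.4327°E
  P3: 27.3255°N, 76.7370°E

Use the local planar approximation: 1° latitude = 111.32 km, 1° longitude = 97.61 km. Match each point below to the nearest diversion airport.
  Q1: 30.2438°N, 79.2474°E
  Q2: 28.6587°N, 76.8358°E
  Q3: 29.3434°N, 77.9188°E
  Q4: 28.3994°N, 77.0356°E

Q1→P2; Q2→P1; Q3→P2; Q4→P1

Q1 at 30.2438°N, 79.2474°E:
  P1: 326.5064 km
  P2: 177.1850 km
  P3: 406.9177 km
  → nearest: P2 (177.1850 km)
Q2 at 28.6587°N, 76.8358°E:
  P1: 44.3805 km
  P2: 181.7483 km
  P3: 148.7248 km
  → nearest: P1 (44.3805 km)
Q3 at 29.3434°N, 77.9188°E:
  P1: 164.6850 km
  P2: 107.0279 km
  P3: 252.5207 km
  → nearest: P2 (107.0279 km)
Q4 at 28.3994°N, 77.0356°E:
  P1: 72.8380 km
  P2: 204.7245 km
  P3: 123.0483 km
  → nearest: P1 (72.8380 km)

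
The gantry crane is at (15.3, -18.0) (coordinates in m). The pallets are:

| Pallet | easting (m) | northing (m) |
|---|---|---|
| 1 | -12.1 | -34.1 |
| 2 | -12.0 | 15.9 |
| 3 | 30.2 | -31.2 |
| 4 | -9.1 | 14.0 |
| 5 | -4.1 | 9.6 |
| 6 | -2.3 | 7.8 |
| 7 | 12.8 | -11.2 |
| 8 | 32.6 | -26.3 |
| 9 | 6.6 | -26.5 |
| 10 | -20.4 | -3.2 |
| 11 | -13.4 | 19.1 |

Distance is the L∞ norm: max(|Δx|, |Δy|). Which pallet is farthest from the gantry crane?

11

Distances from (15.3, -18.0):
1: max(|-27.4|, |-16.1|) = 27.4 m
2: max(|-27.3|, |33.9|) = 33.9 m
3: max(|14.9|, |-13.2|) = 14.9 m
4: max(|-24.4|, |32.0|) = 32.0 m
5: max(|-19.4|, |27.6|) = 27.6 m
6: max(|-17.6|, |25.8|) = 25.8 m
7: max(|-2.5|, |6.8|) = 6.8 m
8: max(|17.3|, |-8.3|) = 17.3 m
9: max(|-8.7|, |-8.5|) = 8.7 m
10: max(|-35.7|, |14.8|) = 35.7 m
11: max(|-28.7|, |37.1|) = 37.1 m
Maximum: 11 at 37.1 m.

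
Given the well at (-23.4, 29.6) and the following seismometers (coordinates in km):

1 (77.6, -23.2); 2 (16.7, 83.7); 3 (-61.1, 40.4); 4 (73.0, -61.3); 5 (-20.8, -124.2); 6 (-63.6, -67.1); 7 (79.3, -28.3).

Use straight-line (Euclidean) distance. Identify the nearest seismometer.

3

Distances from (-23.4, 29.6):
1: √((101.0)² + (-52.8)²) = √(10201.000 + 2787.840) = 114.0 km
2: √((40.1)² + (54.1)²) = √(1608.010 + 2926.810) = 67.3 km
3: √((-37.7)² + (10.8)²) = √(1421.290 + 116.640) = 39.2 km
4: √((96.4)² + (-90.9)²) = √(9292.960 + 8262.810) = 132.5 km
5: √((2.6)² + (-153.8)²) = √(6.760 + 23654.440) = 153.8 km
6: √((-40.2)² + (-96.7)²) = √(1616.040 + 9350.890) = 104.7 km
7: √((102.7)² + (-57.9)²) = √(10547.290 + 3352.410) = 117.9 km
Minimum: 3 at 39.2 km.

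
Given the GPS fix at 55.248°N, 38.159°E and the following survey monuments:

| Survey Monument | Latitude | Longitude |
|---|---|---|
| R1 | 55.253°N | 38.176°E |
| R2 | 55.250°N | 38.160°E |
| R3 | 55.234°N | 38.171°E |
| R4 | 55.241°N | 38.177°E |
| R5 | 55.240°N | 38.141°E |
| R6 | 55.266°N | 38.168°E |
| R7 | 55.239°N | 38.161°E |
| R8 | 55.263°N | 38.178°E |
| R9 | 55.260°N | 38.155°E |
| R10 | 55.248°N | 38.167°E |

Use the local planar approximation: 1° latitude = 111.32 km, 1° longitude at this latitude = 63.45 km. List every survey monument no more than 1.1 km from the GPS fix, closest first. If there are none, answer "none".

R2, R10, R7

Distances from 55.248°N, 38.159°E:
R1: √((0.005·111.32)² + (0.017·63.45)²) = √(0.30980 + 1.16349) = 1.214 km
R2: √((0.002·111.32)² + (0.001·63.45)²) = √(0.04957 + 0.00403) = 0.232 km
R3: √((-0.014·111.32)² + (0.012·63.45)²) = √(2.42886 + 0.57973) = 1.735 km
R4: √((-0.007·111.32)² + (0.018·63.45)²) = √(0.60721 + 1.30439) = 1.383 km
R5: √((-0.008·111.32)² + (-0.018·63.45)²) = √(0.79310 + 1.30439) = 1.448 km
R6: √((0.018·111.32)² + (0.009·63.45)²) = √(4.01505 + 0.32610) = 2.084 km
R7: √((-0.009·111.32)² + (0.002·63.45)²) = √(1.00376 + 0.01610) = 1.010 km
R8: √((0.015·111.32)² + (0.019·63.45)²) = √(2.78823 + 1.45335) = 2.060 km
R9: √((0.012·111.32)² + (-0.004·63.45)²) = √(1.78447 + 0.06441) = 1.360 km
R10: √((0.000·111.32)² + (0.008·63.45)²) = √(0.00000 + 0.25766) = 0.508 km
Threshold 1.1 km: R2 (0.232 km), R10 (0.508 km), R7 (1.010 km) are within range.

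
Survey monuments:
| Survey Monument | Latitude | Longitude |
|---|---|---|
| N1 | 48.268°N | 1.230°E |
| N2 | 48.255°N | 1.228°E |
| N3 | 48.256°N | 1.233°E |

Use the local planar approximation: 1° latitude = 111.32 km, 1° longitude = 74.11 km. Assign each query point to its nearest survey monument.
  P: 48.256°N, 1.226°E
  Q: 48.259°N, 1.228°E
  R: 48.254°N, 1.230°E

P→N2; Q→N2; R→N2

P at 48.256°N, 1.226°E:
  N1: 1.368337 km
  N2: 0.185368 km
  N3: 0.518770 km
  → nearest: N2 (0.185368 km)
Q at 48.259°N, 1.228°E:
  N1: 1.012785 km
  N2: 0.445280 km
  N3: 0.498835 km
  → nearest: N2 (0.445280 km)
R at 48.254°N, 1.230°E:
  N1: 1.558480 km
  N2: 0.185368 km
  N3: 0.314641 km
  → nearest: N2 (0.185368 km)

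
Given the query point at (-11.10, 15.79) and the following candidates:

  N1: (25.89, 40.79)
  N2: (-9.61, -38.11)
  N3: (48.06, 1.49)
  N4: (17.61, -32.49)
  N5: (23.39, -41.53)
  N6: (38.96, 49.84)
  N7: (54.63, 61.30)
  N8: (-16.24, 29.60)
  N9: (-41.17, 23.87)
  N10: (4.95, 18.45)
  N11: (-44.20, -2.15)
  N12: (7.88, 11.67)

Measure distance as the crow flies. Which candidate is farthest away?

N7

Distances from (-11.10, 15.79):
N1: √((36.99)² + (25.00)²) = √(1368.2601 + 625.0000) = 44.65
N2: √((1.49)² + (-53.90)²) = √(2.2201 + 2905.2100) = 53.92
N3: √((59.16)² + (-14.30)²) = √(3499.9056 + 204.4900) = 60.86
N4: √((28.71)² + (-48.28)²) = √(824.2641 + 2330.9584) = 56.17
N5: √((34.49)² + (-57.32)²) = √(1189.5601 + 3285.5824) = 66.90
N6: √((50.06)² + (34.05)²) = √(2506.0036 + 1159.4025) = 60.54
N7: √((65.73)² + (45.51)²) = √(4320.4329 + 2071.1601) = 79.95
N8: √((-5.14)² + (13.81)²) = √(26.4196 + 190.7161) = 14.74
N9: √((-30.07)² + (8.08)²) = √(904.2049 + 65.2864) = 31.14
N10: √((16.05)² + (2.66)²) = √(257.6025 + 7.0756) = 16.27
N11: √((-33.10)² + (-17.94)²) = √(1095.6100 + 321.8436) = 37.65
N12: √((18.98)² + (-4.12)²) = √(360.2404 + 16.9744) = 19.42
Maximum: N7 at 79.95.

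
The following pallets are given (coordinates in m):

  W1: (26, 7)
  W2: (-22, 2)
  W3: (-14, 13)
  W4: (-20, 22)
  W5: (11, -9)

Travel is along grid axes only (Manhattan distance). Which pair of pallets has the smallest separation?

W3 and W4

Pairwise distances:
W1–W2: 53 m
W1–W3: 46 m
W1–W4: 61 m
W1–W5: 31 m
W2–W3: 19 m
W2–W4: 22 m
W2–W5: 44 m
W3–W4: 15 m
W3–W5: 47 m
W4–W5: 62 m
Closest pair: W3–W4 at 15 m.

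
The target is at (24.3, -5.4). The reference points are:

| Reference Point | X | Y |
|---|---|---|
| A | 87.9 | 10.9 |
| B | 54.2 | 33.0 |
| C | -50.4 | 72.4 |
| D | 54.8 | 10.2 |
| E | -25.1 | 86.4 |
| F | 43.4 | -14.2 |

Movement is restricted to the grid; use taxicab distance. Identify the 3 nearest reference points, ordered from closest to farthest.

Distances from (24.3, -5.4):
A: |63.6| + |16.3| = 63.6 + 16.3 = 79.9
B: |29.9| + |38.4| = 29.9 + 38.4 = 68.3
C: |-74.7| + |77.8| = 74.7 + 77.8 = 152.5
D: |30.5| + |15.6| = 30.5 + 15.6 = 46.1
E: |-49.4| + |91.8| = 49.4 + 91.8 = 141.2
F: |19.1| + |-8.8| = 19.1 + 8.8 = 27.9
Sorted: F (27.9) < D (46.1) < B (68.3) < A (79.9) < E (141.2) < …

F, D, B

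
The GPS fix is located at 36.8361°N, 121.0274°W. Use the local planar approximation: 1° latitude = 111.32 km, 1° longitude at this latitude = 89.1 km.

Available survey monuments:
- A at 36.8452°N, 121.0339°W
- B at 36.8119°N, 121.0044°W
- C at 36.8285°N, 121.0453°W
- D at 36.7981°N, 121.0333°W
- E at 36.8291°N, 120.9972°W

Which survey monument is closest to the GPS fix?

Distances from 36.8361°N, 121.0274°W:
A: √((0.0091·111.32)² + (-0.0065·89.1)²) = √(1.026193 + 0.335415) = 1.1669 km
B: √((-0.0242·111.32)² + (0.0230·89.1)²) = √(7.257334 + 4.199630) = 3.3848 km
C: √((-0.0076·111.32)² + (-0.0179·89.1)²) = √(0.715770 + 2.543674) = 1.8054 km
D: √((-0.0380·111.32)² + (-0.0059·89.1)²) = √(17.894254 + 0.276350) = 4.2627 km
E: √((-0.0070·111.32)² + (0.0302·89.1)²) = √(0.607215 + 7.240512) = 2.8014 km
Minimum: A at 1.1669 km.

A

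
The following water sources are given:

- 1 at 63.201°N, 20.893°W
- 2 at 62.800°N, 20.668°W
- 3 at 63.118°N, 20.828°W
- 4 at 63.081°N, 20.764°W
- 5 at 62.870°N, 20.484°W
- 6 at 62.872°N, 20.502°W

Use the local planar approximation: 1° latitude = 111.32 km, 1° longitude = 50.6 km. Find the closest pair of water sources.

5 and 6

Pairwise distances:
5–6: √((0.002·111.32)² + (-0.018·50.6)²) = √(0.04957 + 0.82956) = 0.938 km
3–4: √((-0.037·111.32)² + (0.064·50.6)²) = √(16.96484 + 10.48723) = 5.239 km
1–3: √((-0.083·111.32)² + (0.065·50.6)²) = √(85.36947 + 10.81752) = 9.807 km
2–6: √((0.072·111.32)² + (0.166·50.6)²) = √(64.24087 + 70.55328) = 11.610 km
2–5: √((0.070·111.32)² + (0.184·50.6)²) = √(60.72150 + 86.68355) = 12.141 km
1–4: √((-0.120·111.32)² + (0.129·50.6)²) = √(178.44685 + 42.60695) = 14.868 km
4–6: √((-0.209·111.32)² + (0.262·50.6)²) = √(541.30117 + 175.75335) = 26.778 km
4–5: √((-0.211·111.32)² + (0.280·50.6)²) = √(551.71057 + 200.73222) = 27.431 km
2–4: √((0.281·111.32)² + (-0.096·50.6)²) = √(978.49596 + 23.59628) = 31.656 km
3–6: √((-0.246·111.32)² + (0.326·50.6)²) = √(749.92289 + 272.10482) = 31.969 km
3–5: √((-0.248·111.32)² + (0.344·50.6)²) = √(762.16633 + 302.98276) = 32.637 km
2–3: √((0.318·111.32)² + (-0.160·50.6)²) = √(1253.14301 + 65.54522) = 36.314 km
1–6: √((-0.329·111.32)² + (0.391·50.6)²) = √(1341.33789 + 391.43040) = 41.627 km
1–5: √((-0.331·111.32)² + (0.409·50.6)²) = √(1357.69551 + 428.29958) = 42.261 km
1–2: √((-0.401·111.32)² + (0.225·50.6)²) = √(1992.66889 + 129.61823) = 46.068 km
Closest pair: 5–6 at 0.938 km.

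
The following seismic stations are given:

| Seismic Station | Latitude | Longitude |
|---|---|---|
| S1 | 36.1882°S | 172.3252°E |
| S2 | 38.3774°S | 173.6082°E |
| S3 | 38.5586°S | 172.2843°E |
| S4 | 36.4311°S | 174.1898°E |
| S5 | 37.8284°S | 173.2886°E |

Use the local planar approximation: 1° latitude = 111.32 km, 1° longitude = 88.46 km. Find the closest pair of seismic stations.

Pairwise distances:
S1–S2: √((-2.1892·111.32)² + (1.2830·88.46)²) = √(59390.540029 + 12880.928894) = 268.8335 km
S1–S3: √((-2.3704·111.32)² + (-0.0409·88.46)²) = √(69628.922131 + 13.090025) = 263.8977 km
S1–S4: √((-0.2429·111.32)² + (1.8646·88.46)²) = √(731.141482 + 27206.033584) = 167.1442 km
S1–S5: √((-1.6402·111.32)² + (0.9634·88.46)²) = √(33338.035940 + 7262.851326) = 201.4966 km
S2–S3: √((-0.1812·111.32)² + (-1.3239·88.46)²) = √(406.876664 + 13715.265983) = 118.8366 km
S2–S4: √((1.9463·111.32)² + (0.5816·88.46)²) = √(46942.472510 + 2646.931277) = 222.6868 km
S2–S5: √((0.5490·111.32)² + (-0.3196·88.46)²) = √(3735.004112 + 799.295580) = 67.3372 km
S3–S4: √((2.1275·111.32)² + (1.9055·88.46)²) = √(56090.011989 + 28412.652274) = 290.6934 km
S3–S5: √((0.7302·111.32)² + (1.0043·88.46)²) = √(6607.391686 + 7892.612763) = 120.4160 km
S4–S5: √((-1.3973·111.32)² + (-0.9012·88.46)²) = √(24195.004846 + 6355.302635) = 174.7865 km
Closest pair: S2–S5 at 67.3372 km.

S2 and S5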